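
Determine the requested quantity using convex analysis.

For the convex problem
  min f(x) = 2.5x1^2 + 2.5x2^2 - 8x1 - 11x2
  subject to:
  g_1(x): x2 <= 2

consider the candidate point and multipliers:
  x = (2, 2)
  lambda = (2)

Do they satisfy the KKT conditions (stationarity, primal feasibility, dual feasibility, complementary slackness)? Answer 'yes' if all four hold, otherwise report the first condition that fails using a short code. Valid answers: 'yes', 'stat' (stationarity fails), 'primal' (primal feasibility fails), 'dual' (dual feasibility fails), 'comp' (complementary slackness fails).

Gradient of f: grad f(x) = Q x + c = (2, -1)
Constraint values g_i(x) = a_i^T x - b_i:
  g_1((2, 2)) = 0
Stationarity residual: grad f(x) + sum_i lambda_i a_i = (2, 1)
  -> stationarity FAILS
Primal feasibility (all g_i <= 0): OK
Dual feasibility (all lambda_i >= 0): OK
Complementary slackness (lambda_i * g_i(x) = 0 for all i): OK

Verdict: the first failing condition is stationarity -> stat.

stat


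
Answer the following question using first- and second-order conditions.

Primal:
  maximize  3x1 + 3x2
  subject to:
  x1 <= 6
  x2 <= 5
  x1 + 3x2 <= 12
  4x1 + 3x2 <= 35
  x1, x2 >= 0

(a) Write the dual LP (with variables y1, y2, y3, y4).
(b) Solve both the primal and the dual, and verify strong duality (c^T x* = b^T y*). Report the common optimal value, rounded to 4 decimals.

The standard primal-dual pair for 'max c^T x s.t. A x <= b, x >= 0' is:
  Dual:  min b^T y  s.t.  A^T y >= c,  y >= 0.

So the dual LP is:
  minimize  6y1 + 5y2 + 12y3 + 35y4
  subject to:
    y1 + y3 + 4y4 >= 3
    y2 + 3y3 + 3y4 >= 3
    y1, y2, y3, y4 >= 0

Solving the primal: x* = (6, 2).
  primal value c^T x* = 24.
Solving the dual: y* = (2, 0, 1, 0).
  dual value b^T y* = 24.
Strong duality: c^T x* = b^T y*. Confirmed.

24


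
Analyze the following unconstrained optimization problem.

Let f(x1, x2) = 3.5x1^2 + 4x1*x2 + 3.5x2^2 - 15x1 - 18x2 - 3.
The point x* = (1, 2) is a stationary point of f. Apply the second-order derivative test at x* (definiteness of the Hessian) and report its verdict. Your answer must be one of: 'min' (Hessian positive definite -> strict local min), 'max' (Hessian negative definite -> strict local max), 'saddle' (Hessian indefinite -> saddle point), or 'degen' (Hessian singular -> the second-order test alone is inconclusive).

Compute the Hessian H = grad^2 f:
  H = [[7, 4], [4, 7]]
Verify stationarity: grad f(x*) = H x* + g = (0, 0).
Eigenvalues of H: 3, 11.
Both eigenvalues > 0, so H is positive definite -> x* is a strict local min.

min


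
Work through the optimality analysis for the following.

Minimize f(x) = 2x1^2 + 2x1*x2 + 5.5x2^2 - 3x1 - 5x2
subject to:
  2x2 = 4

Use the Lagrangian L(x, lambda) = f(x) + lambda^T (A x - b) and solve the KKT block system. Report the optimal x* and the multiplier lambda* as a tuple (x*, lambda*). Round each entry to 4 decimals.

Form the Lagrangian:
  L(x, lambda) = (1/2) x^T Q x + c^T x + lambda^T (A x - b)
Stationarity (grad_x L = 0): Q x + c + A^T lambda = 0.
Primal feasibility: A x = b.

This gives the KKT block system:
  [ Q   A^T ] [ x     ]   [-c ]
  [ A    0  ] [ lambda ] = [ b ]

Solving the linear system:
  x*      = (-0.25, 2)
  lambda* = (-8.25)
  f(x*)   = 11.875

x* = (-0.25, 2), lambda* = (-8.25)


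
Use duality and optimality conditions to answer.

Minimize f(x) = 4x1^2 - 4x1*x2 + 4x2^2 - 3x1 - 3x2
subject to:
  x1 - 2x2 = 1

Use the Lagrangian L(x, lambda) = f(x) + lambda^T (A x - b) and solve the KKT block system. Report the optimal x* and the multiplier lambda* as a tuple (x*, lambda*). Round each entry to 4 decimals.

Form the Lagrangian:
  L(x, lambda) = (1/2) x^T Q x + c^T x + lambda^T (A x - b)
Stationarity (grad_x L = 0): Q x + c + A^T lambda = 0.
Primal feasibility: A x = b.

This gives the KKT block system:
  [ Q   A^T ] [ x     ]   [-c ]
  [ A    0  ] [ lambda ] = [ b ]

Solving the linear system:
  x*      = (0.75, -0.125)
  lambda* = (-3.5)
  f(x*)   = 0.8125

x* = (0.75, -0.125), lambda* = (-3.5)


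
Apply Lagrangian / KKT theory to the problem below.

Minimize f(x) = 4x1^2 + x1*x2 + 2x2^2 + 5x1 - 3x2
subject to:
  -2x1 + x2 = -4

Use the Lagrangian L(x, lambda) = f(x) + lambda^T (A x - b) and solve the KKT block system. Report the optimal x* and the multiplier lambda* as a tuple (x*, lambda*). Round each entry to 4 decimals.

Form the Lagrangian:
  L(x, lambda) = (1/2) x^T Q x + c^T x + lambda^T (A x - b)
Stationarity (grad_x L = 0): Q x + c + A^T lambda = 0.
Primal feasibility: A x = b.

This gives the KKT block system:
  [ Q   A^T ] [ x     ]   [-c ]
  [ A    0  ] [ lambda ] = [ b ]

Solving the linear system:
  x*      = (1.3214, -1.3571)
  lambda* = (7.1071)
  f(x*)   = 19.5536

x* = (1.3214, -1.3571), lambda* = (7.1071)


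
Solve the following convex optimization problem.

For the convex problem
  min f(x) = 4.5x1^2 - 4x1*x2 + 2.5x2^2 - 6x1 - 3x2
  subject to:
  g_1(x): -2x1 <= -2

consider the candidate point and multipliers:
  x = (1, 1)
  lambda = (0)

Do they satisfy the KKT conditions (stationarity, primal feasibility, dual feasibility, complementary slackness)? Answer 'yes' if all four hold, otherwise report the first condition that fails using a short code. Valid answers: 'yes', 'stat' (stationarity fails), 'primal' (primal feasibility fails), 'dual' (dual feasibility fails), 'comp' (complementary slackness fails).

Gradient of f: grad f(x) = Q x + c = (-1, -2)
Constraint values g_i(x) = a_i^T x - b_i:
  g_1((1, 1)) = 0
Stationarity residual: grad f(x) + sum_i lambda_i a_i = (-1, -2)
  -> stationarity FAILS
Primal feasibility (all g_i <= 0): OK
Dual feasibility (all lambda_i >= 0): OK
Complementary slackness (lambda_i * g_i(x) = 0 for all i): OK

Verdict: the first failing condition is stationarity -> stat.

stat


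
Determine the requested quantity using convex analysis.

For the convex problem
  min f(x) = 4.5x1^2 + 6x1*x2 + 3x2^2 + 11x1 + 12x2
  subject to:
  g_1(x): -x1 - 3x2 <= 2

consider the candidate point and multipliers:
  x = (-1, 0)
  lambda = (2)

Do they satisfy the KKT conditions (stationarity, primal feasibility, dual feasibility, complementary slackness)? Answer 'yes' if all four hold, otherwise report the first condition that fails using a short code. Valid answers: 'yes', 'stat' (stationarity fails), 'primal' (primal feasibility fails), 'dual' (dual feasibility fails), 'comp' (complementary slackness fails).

Gradient of f: grad f(x) = Q x + c = (2, 6)
Constraint values g_i(x) = a_i^T x - b_i:
  g_1((-1, 0)) = -1
Stationarity residual: grad f(x) + sum_i lambda_i a_i = (0, 0)
  -> stationarity OK
Primal feasibility (all g_i <= 0): OK
Dual feasibility (all lambda_i >= 0): OK
Complementary slackness (lambda_i * g_i(x) = 0 for all i): FAILS

Verdict: the first failing condition is complementary_slackness -> comp.

comp


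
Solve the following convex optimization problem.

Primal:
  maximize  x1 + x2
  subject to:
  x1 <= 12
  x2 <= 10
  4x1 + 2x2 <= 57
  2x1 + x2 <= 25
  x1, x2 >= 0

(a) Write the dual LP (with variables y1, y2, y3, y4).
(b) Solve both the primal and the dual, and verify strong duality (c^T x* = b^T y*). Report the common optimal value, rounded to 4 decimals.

The standard primal-dual pair for 'max c^T x s.t. A x <= b, x >= 0' is:
  Dual:  min b^T y  s.t.  A^T y >= c,  y >= 0.

So the dual LP is:
  minimize  12y1 + 10y2 + 57y3 + 25y4
  subject to:
    y1 + 4y3 + 2y4 >= 1
    y2 + 2y3 + y4 >= 1
    y1, y2, y3, y4 >= 0

Solving the primal: x* = (7.5, 10).
  primal value c^T x* = 17.5.
Solving the dual: y* = (0, 0.5, 0, 0.5).
  dual value b^T y* = 17.5.
Strong duality: c^T x* = b^T y*. Confirmed.

17.5


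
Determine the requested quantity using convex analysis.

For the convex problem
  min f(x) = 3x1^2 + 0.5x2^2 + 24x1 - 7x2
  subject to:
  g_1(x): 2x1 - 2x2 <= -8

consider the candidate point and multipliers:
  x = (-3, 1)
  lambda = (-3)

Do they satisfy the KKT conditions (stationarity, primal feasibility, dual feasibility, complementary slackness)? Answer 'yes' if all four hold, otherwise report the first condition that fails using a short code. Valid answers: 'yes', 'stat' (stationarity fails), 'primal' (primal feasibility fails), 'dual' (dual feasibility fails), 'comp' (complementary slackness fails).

Gradient of f: grad f(x) = Q x + c = (6, -6)
Constraint values g_i(x) = a_i^T x - b_i:
  g_1((-3, 1)) = 0
Stationarity residual: grad f(x) + sum_i lambda_i a_i = (0, 0)
  -> stationarity OK
Primal feasibility (all g_i <= 0): OK
Dual feasibility (all lambda_i >= 0): FAILS
Complementary slackness (lambda_i * g_i(x) = 0 for all i): OK

Verdict: the first failing condition is dual_feasibility -> dual.

dual


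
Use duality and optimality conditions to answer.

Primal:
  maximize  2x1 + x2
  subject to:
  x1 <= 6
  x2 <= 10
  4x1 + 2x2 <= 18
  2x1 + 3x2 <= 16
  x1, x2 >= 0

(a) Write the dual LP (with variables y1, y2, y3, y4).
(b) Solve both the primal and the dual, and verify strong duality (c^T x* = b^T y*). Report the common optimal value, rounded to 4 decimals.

The standard primal-dual pair for 'max c^T x s.t. A x <= b, x >= 0' is:
  Dual:  min b^T y  s.t.  A^T y >= c,  y >= 0.

So the dual LP is:
  minimize  6y1 + 10y2 + 18y3 + 16y4
  subject to:
    y1 + 4y3 + 2y4 >= 2
    y2 + 2y3 + 3y4 >= 1
    y1, y2, y3, y4 >= 0

Solving the primal: x* = (2.75, 3.5).
  primal value c^T x* = 9.
Solving the dual: y* = (0, 0, 0.5, 0).
  dual value b^T y* = 9.
Strong duality: c^T x* = b^T y*. Confirmed.

9


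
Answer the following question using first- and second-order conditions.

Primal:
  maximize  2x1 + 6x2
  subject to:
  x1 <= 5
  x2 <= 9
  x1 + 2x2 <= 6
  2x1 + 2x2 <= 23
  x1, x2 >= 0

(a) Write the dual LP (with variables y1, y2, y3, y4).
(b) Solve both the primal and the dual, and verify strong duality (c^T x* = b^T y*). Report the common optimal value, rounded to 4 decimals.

The standard primal-dual pair for 'max c^T x s.t. A x <= b, x >= 0' is:
  Dual:  min b^T y  s.t.  A^T y >= c,  y >= 0.

So the dual LP is:
  minimize  5y1 + 9y2 + 6y3 + 23y4
  subject to:
    y1 + y3 + 2y4 >= 2
    y2 + 2y3 + 2y4 >= 6
    y1, y2, y3, y4 >= 0

Solving the primal: x* = (0, 3).
  primal value c^T x* = 18.
Solving the dual: y* = (0, 0, 3, 0).
  dual value b^T y* = 18.
Strong duality: c^T x* = b^T y*. Confirmed.

18


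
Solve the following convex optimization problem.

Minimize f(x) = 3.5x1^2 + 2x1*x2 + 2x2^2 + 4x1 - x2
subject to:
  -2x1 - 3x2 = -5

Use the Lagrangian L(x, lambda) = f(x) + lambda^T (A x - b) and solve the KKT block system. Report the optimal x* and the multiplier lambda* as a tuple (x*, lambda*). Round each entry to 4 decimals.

Form the Lagrangian:
  L(x, lambda) = (1/2) x^T Q x + c^T x + lambda^T (A x - b)
Stationarity (grad_x L = 0): Q x + c + A^T lambda = 0.
Primal feasibility: A x = b.

This gives the KKT block system:
  [ Q   A^T ] [ x     ]   [-c ]
  [ A    0  ] [ lambda ] = [ b ]

Solving the linear system:
  x*      = (-0.5818, 2.0545)
  lambda* = (2.0182)
  f(x*)   = 2.8545

x* = (-0.5818, 2.0545), lambda* = (2.0182)


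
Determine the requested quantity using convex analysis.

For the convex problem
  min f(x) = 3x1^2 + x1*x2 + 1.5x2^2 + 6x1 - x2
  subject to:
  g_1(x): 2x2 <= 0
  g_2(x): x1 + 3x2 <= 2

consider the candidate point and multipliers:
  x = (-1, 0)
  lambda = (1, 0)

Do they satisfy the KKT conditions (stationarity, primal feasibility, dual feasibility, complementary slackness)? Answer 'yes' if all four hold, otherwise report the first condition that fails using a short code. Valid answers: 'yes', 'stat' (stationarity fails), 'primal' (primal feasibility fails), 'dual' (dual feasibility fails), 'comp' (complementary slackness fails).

Gradient of f: grad f(x) = Q x + c = (0, -2)
Constraint values g_i(x) = a_i^T x - b_i:
  g_1((-1, 0)) = 0
  g_2((-1, 0)) = -3
Stationarity residual: grad f(x) + sum_i lambda_i a_i = (0, 0)
  -> stationarity OK
Primal feasibility (all g_i <= 0): OK
Dual feasibility (all lambda_i >= 0): OK
Complementary slackness (lambda_i * g_i(x) = 0 for all i): OK

Verdict: yes, KKT holds.

yes


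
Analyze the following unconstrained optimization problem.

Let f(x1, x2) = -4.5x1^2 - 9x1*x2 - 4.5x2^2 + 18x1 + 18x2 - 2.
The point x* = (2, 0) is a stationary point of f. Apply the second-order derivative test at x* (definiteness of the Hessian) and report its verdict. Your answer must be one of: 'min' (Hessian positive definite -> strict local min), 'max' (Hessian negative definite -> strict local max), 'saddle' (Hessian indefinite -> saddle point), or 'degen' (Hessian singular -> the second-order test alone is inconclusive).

Compute the Hessian H = grad^2 f:
  H = [[-9, -9], [-9, -9]]
Verify stationarity: grad f(x*) = H x* + g = (0, 0).
Eigenvalues of H: -18, 0.
H has a zero eigenvalue (singular; negative semidefinite but not definite), so H is neither positive definite, negative definite, nor indefinite. The second-order test alone is inconclusive -> degen.
(Indeed, f is constant along the null direction of H through x*, so x* is not a strict local extremum.)

degen


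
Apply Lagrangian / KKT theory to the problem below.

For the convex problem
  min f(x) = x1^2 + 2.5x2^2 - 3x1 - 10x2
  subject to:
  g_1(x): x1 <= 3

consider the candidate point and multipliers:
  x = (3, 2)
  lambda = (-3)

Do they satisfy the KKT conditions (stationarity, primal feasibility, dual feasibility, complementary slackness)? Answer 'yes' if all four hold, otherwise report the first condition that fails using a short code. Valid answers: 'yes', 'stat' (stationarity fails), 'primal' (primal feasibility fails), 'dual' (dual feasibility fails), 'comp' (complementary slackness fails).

Gradient of f: grad f(x) = Q x + c = (3, 0)
Constraint values g_i(x) = a_i^T x - b_i:
  g_1((3, 2)) = 0
Stationarity residual: grad f(x) + sum_i lambda_i a_i = (0, 0)
  -> stationarity OK
Primal feasibility (all g_i <= 0): OK
Dual feasibility (all lambda_i >= 0): FAILS
Complementary slackness (lambda_i * g_i(x) = 0 for all i): OK

Verdict: the first failing condition is dual_feasibility -> dual.

dual


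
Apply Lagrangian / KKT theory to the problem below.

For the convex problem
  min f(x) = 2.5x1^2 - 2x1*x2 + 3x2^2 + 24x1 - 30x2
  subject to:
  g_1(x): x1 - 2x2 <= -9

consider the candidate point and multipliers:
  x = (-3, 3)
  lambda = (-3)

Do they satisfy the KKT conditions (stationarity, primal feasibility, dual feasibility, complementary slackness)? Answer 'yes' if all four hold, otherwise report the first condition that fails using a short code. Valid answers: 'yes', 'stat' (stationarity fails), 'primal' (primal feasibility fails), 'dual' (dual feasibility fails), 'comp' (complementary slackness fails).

Gradient of f: grad f(x) = Q x + c = (3, -6)
Constraint values g_i(x) = a_i^T x - b_i:
  g_1((-3, 3)) = 0
Stationarity residual: grad f(x) + sum_i lambda_i a_i = (0, 0)
  -> stationarity OK
Primal feasibility (all g_i <= 0): OK
Dual feasibility (all lambda_i >= 0): FAILS
Complementary slackness (lambda_i * g_i(x) = 0 for all i): OK

Verdict: the first failing condition is dual_feasibility -> dual.

dual


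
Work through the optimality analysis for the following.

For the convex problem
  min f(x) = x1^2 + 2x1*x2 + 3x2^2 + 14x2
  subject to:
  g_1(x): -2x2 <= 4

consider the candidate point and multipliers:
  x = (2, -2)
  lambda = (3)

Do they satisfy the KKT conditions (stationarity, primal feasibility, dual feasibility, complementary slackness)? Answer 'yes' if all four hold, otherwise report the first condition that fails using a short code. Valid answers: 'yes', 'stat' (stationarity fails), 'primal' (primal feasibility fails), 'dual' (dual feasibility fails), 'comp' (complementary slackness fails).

Gradient of f: grad f(x) = Q x + c = (0, 6)
Constraint values g_i(x) = a_i^T x - b_i:
  g_1((2, -2)) = 0
Stationarity residual: grad f(x) + sum_i lambda_i a_i = (0, 0)
  -> stationarity OK
Primal feasibility (all g_i <= 0): OK
Dual feasibility (all lambda_i >= 0): OK
Complementary slackness (lambda_i * g_i(x) = 0 for all i): OK

Verdict: yes, KKT holds.

yes


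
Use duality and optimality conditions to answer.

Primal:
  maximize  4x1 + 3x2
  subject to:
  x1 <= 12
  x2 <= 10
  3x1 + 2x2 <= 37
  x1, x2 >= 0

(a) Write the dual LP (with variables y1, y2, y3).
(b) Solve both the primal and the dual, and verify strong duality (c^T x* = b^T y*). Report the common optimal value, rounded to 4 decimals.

The standard primal-dual pair for 'max c^T x s.t. A x <= b, x >= 0' is:
  Dual:  min b^T y  s.t.  A^T y >= c,  y >= 0.

So the dual LP is:
  minimize  12y1 + 10y2 + 37y3
  subject to:
    y1 + 3y3 >= 4
    y2 + 2y3 >= 3
    y1, y2, y3 >= 0

Solving the primal: x* = (5.6667, 10).
  primal value c^T x* = 52.6667.
Solving the dual: y* = (0, 0.3333, 1.3333).
  dual value b^T y* = 52.6667.
Strong duality: c^T x* = b^T y*. Confirmed.

52.6667


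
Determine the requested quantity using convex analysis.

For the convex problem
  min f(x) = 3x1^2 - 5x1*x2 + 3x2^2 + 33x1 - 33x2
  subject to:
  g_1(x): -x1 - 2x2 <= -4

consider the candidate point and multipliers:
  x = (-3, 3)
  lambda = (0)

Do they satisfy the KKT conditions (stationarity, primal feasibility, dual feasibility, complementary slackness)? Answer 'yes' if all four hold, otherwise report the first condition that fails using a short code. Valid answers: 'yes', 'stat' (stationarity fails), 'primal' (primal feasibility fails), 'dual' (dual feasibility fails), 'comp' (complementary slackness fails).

Gradient of f: grad f(x) = Q x + c = (0, 0)
Constraint values g_i(x) = a_i^T x - b_i:
  g_1((-3, 3)) = 1
Stationarity residual: grad f(x) + sum_i lambda_i a_i = (0, 0)
  -> stationarity OK
Primal feasibility (all g_i <= 0): FAILS
Dual feasibility (all lambda_i >= 0): OK
Complementary slackness (lambda_i * g_i(x) = 0 for all i): OK

Verdict: the first failing condition is primal_feasibility -> primal.

primal


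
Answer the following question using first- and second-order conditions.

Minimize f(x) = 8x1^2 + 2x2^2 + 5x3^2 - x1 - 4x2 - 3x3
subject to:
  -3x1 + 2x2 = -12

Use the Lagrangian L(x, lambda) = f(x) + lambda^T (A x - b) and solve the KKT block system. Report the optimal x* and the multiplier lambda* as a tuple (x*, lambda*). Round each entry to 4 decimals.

Form the Lagrangian:
  L(x, lambda) = (1/2) x^T Q x + c^T x + lambda^T (A x - b)
Stationarity (grad_x L = 0): Q x + c + A^T lambda = 0.
Primal feasibility: A x = b.

This gives the KKT block system:
  [ Q   A^T ] [ x     ]   [-c ]
  [ A    0  ] [ lambda ] = [ b ]

Solving the linear system:
  x*      = (1.72, -3.42, 0.3)
  lambda* = (8.84)
  f(x*)   = 58.57

x* = (1.72, -3.42, 0.3), lambda* = (8.84)


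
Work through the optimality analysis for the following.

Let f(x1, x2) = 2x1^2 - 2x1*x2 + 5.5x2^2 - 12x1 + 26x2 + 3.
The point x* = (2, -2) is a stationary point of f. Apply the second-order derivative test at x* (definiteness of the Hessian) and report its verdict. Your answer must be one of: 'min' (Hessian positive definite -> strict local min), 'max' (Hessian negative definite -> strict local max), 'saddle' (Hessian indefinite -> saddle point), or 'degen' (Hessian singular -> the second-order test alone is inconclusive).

Compute the Hessian H = grad^2 f:
  H = [[4, -2], [-2, 11]]
Verify stationarity: grad f(x*) = H x* + g = (0, 0).
Eigenvalues of H: 3.4689, 11.5311.
Both eigenvalues > 0, so H is positive definite -> x* is a strict local min.

min


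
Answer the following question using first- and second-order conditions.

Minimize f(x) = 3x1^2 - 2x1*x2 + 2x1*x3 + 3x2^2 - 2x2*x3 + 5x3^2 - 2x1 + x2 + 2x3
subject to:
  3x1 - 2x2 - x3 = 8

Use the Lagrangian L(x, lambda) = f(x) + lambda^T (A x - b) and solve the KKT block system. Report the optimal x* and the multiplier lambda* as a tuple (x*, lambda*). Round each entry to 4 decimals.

Form the Lagrangian:
  L(x, lambda) = (1/2) x^T Q x + c^T x + lambda^T (A x - b)
Stationarity (grad_x L = 0): Q x + c + A^T lambda = 0.
Primal feasibility: A x = b.

This gives the KKT block system:
  [ Q   A^T ] [ x     ]   [-c ]
  [ A    0  ] [ lambda ] = [ b ]

Solving the linear system:
  x*      = (1.7778, -0.8333, -1)
  lambda* = (-2.7778)
  f(x*)   = 7.9167

x* = (1.7778, -0.8333, -1), lambda* = (-2.7778)


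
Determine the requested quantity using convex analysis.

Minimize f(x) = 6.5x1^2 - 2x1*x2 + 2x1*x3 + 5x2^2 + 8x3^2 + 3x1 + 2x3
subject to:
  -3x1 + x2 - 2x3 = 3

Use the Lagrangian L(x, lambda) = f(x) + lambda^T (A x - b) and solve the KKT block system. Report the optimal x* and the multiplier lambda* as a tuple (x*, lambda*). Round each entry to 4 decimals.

Form the Lagrangian:
  L(x, lambda) = (1/2) x^T Q x + c^T x + lambda^T (A x - b)
Stationarity (grad_x L = 0): Q x + c + A^T lambda = 0.
Primal feasibility: A x = b.

This gives the KKT block system:
  [ Q   A^T ] [ x     ]   [-c ]
  [ A    0  ] [ lambda ] = [ b ]

Solving the linear system:
  x*      = (-0.7367, 0.1016, -0.3441)
  lambda* = (-2.4896)
  f(x*)   = 2.2852

x* = (-0.7367, 0.1016, -0.3441), lambda* = (-2.4896)


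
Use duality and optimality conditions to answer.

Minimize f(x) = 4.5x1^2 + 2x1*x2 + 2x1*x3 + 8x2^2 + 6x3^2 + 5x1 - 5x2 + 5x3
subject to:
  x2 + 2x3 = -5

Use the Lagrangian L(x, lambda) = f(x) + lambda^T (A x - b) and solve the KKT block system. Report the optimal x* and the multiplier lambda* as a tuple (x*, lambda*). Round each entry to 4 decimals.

Form the Lagrangian:
  L(x, lambda) = (1/2) x^T Q x + c^T x + lambda^T (A x - b)
Stationarity (grad_x L = 0): Q x + c + A^T lambda = 0.
Primal feasibility: A x = b.

This gives the KKT block system:
  [ Q   A^T ] [ x     ]   [-c ]
  [ A    0  ] [ lambda ] = [ b ]

Solving the linear system:
  x*      = (0.0441, -0.3971, -2.3015)
  lambda* = (11.2647)
  f(x*)   = 23.511

x* = (0.0441, -0.3971, -2.3015), lambda* = (11.2647)


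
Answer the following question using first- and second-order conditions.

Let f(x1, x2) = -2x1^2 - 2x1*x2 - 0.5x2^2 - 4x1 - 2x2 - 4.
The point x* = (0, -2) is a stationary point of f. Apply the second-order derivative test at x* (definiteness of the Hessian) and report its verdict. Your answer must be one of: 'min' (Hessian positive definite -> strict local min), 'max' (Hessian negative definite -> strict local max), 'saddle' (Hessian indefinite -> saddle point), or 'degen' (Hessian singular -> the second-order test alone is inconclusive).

Compute the Hessian H = grad^2 f:
  H = [[-4, -2], [-2, -1]]
Verify stationarity: grad f(x*) = H x* + g = (0, 0).
Eigenvalues of H: -5, 0.
H has a zero eigenvalue (singular; negative semidefinite but not definite), so H is neither positive definite, negative definite, nor indefinite. The second-order test alone is inconclusive -> degen.
(Indeed, f is constant along the null direction of H through x*, so x* is not a strict local extremum.)

degen


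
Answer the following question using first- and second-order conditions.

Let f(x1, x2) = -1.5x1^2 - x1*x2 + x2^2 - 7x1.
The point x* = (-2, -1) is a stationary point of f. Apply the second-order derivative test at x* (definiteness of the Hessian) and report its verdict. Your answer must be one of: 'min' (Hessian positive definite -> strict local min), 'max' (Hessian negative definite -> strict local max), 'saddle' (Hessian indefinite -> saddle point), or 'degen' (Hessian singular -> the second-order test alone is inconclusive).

Compute the Hessian H = grad^2 f:
  H = [[-3, -1], [-1, 2]]
Verify stationarity: grad f(x*) = H x* + g = (0, 0).
Eigenvalues of H: -3.1926, 2.1926.
Eigenvalues have mixed signs, so H is indefinite -> x* is a saddle point.

saddle


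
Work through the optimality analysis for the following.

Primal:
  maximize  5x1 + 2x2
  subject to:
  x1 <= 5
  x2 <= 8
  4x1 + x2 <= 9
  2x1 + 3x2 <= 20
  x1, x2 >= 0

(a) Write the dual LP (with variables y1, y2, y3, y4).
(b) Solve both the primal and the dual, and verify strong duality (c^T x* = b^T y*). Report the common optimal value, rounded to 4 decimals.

The standard primal-dual pair for 'max c^T x s.t. A x <= b, x >= 0' is:
  Dual:  min b^T y  s.t.  A^T y >= c,  y >= 0.

So the dual LP is:
  minimize  5y1 + 8y2 + 9y3 + 20y4
  subject to:
    y1 + 4y3 + 2y4 >= 5
    y2 + y3 + 3y4 >= 2
    y1, y2, y3, y4 >= 0

Solving the primal: x* = (0.7, 6.2).
  primal value c^T x* = 15.9.
Solving the dual: y* = (0, 0, 1.1, 0.3).
  dual value b^T y* = 15.9.
Strong duality: c^T x* = b^T y*. Confirmed.

15.9


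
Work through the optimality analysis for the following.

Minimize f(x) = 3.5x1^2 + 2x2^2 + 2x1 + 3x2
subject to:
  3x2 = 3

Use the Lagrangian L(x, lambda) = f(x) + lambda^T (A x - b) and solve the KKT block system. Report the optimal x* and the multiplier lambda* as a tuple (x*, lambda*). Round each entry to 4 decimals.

Form the Lagrangian:
  L(x, lambda) = (1/2) x^T Q x + c^T x + lambda^T (A x - b)
Stationarity (grad_x L = 0): Q x + c + A^T lambda = 0.
Primal feasibility: A x = b.

This gives the KKT block system:
  [ Q   A^T ] [ x     ]   [-c ]
  [ A    0  ] [ lambda ] = [ b ]

Solving the linear system:
  x*      = (-0.2857, 1)
  lambda* = (-2.3333)
  f(x*)   = 4.7143

x* = (-0.2857, 1), lambda* = (-2.3333)


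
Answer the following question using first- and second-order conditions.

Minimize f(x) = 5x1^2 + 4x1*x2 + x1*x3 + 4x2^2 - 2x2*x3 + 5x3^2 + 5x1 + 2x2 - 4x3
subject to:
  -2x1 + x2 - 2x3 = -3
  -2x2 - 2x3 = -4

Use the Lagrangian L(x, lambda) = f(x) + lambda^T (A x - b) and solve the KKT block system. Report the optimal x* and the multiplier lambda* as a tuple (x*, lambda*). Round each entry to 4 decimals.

Form the Lagrangian:
  L(x, lambda) = (1/2) x^T Q x + c^T x + lambda^T (A x - b)
Stationarity (grad_x L = 0): Q x + c + A^T lambda = 0.
Primal feasibility: A x = b.

This gives the KKT block system:
  [ Q   A^T ] [ x     ]   [-c ]
  [ A    0  ] [ lambda ] = [ b ]

Solving the linear system:
  x*      = (-0.0374, 0.3084, 1.6916)
  lambda* = (3.7757, 2.3551)
  f(x*)   = 7.2056

x* = (-0.0374, 0.3084, 1.6916), lambda* = (3.7757, 2.3551)


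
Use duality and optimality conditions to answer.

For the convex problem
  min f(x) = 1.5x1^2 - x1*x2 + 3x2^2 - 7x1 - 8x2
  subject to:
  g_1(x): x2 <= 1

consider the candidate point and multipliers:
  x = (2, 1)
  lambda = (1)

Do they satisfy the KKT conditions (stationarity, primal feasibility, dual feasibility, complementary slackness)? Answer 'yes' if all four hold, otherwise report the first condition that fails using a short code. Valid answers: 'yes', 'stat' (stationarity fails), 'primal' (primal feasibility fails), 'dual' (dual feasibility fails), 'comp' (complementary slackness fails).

Gradient of f: grad f(x) = Q x + c = (-2, -4)
Constraint values g_i(x) = a_i^T x - b_i:
  g_1((2, 1)) = 0
Stationarity residual: grad f(x) + sum_i lambda_i a_i = (-2, -3)
  -> stationarity FAILS
Primal feasibility (all g_i <= 0): OK
Dual feasibility (all lambda_i >= 0): OK
Complementary slackness (lambda_i * g_i(x) = 0 for all i): OK

Verdict: the first failing condition is stationarity -> stat.

stat


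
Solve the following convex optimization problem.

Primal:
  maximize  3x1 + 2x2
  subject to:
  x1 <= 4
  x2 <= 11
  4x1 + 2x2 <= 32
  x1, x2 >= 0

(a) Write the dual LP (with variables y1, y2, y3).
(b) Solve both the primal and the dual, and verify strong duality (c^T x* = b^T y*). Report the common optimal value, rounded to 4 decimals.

The standard primal-dual pair for 'max c^T x s.t. A x <= b, x >= 0' is:
  Dual:  min b^T y  s.t.  A^T y >= c,  y >= 0.

So the dual LP is:
  minimize  4y1 + 11y2 + 32y3
  subject to:
    y1 + 4y3 >= 3
    y2 + 2y3 >= 2
    y1, y2, y3 >= 0

Solving the primal: x* = (2.5, 11).
  primal value c^T x* = 29.5.
Solving the dual: y* = (0, 0.5, 0.75).
  dual value b^T y* = 29.5.
Strong duality: c^T x* = b^T y*. Confirmed.

29.5


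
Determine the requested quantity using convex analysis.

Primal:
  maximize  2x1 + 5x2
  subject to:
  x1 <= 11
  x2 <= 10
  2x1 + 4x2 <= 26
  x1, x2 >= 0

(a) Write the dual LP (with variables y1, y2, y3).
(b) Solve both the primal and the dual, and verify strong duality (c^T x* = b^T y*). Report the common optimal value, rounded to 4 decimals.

The standard primal-dual pair for 'max c^T x s.t. A x <= b, x >= 0' is:
  Dual:  min b^T y  s.t.  A^T y >= c,  y >= 0.

So the dual LP is:
  minimize  11y1 + 10y2 + 26y3
  subject to:
    y1 + 2y3 >= 2
    y2 + 4y3 >= 5
    y1, y2, y3 >= 0

Solving the primal: x* = (0, 6.5).
  primal value c^T x* = 32.5.
Solving the dual: y* = (0, 0, 1.25).
  dual value b^T y* = 32.5.
Strong duality: c^T x* = b^T y*. Confirmed.

32.5


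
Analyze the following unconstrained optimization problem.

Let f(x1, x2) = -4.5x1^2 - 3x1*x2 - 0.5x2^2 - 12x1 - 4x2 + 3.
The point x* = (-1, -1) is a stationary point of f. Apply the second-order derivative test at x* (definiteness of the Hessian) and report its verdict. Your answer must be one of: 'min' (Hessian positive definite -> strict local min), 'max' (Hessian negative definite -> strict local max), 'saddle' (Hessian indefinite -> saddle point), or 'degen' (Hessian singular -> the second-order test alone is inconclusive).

Compute the Hessian H = grad^2 f:
  H = [[-9, -3], [-3, -1]]
Verify stationarity: grad f(x*) = H x* + g = (0, 0).
Eigenvalues of H: -10, 0.
H has a zero eigenvalue (singular; negative semidefinite but not definite), so H is neither positive definite, negative definite, nor indefinite. The second-order test alone is inconclusive -> degen.
(Indeed, f is constant along the null direction of H through x*, so x* is not a strict local extremum.)

degen


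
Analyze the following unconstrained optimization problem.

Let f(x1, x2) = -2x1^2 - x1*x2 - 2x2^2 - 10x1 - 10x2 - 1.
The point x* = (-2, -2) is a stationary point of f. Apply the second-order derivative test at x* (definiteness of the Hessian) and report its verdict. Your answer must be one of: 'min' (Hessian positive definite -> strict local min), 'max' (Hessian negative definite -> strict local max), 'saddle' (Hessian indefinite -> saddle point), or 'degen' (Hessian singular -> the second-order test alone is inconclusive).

Compute the Hessian H = grad^2 f:
  H = [[-4, -1], [-1, -4]]
Verify stationarity: grad f(x*) = H x* + g = (0, 0).
Eigenvalues of H: -5, -3.
Both eigenvalues < 0, so H is negative definite -> x* is a strict local max.

max


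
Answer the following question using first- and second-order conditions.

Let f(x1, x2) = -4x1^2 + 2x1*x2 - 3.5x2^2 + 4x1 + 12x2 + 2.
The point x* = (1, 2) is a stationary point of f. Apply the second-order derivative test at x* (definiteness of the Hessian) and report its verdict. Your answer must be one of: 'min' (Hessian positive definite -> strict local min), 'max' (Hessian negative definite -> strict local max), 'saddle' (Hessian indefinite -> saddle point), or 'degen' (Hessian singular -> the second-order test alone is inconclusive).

Compute the Hessian H = grad^2 f:
  H = [[-8, 2], [2, -7]]
Verify stationarity: grad f(x*) = H x* + g = (0, 0).
Eigenvalues of H: -9.5616, -5.4384.
Both eigenvalues < 0, so H is negative definite -> x* is a strict local max.

max


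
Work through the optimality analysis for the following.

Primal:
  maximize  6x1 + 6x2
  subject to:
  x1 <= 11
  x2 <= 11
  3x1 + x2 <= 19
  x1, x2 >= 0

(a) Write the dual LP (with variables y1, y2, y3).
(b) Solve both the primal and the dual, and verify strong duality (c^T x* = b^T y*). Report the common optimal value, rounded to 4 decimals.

The standard primal-dual pair for 'max c^T x s.t. A x <= b, x >= 0' is:
  Dual:  min b^T y  s.t.  A^T y >= c,  y >= 0.

So the dual LP is:
  minimize  11y1 + 11y2 + 19y3
  subject to:
    y1 + 3y3 >= 6
    y2 + y3 >= 6
    y1, y2, y3 >= 0

Solving the primal: x* = (2.6667, 11).
  primal value c^T x* = 82.
Solving the dual: y* = (0, 4, 2).
  dual value b^T y* = 82.
Strong duality: c^T x* = b^T y*. Confirmed.

82


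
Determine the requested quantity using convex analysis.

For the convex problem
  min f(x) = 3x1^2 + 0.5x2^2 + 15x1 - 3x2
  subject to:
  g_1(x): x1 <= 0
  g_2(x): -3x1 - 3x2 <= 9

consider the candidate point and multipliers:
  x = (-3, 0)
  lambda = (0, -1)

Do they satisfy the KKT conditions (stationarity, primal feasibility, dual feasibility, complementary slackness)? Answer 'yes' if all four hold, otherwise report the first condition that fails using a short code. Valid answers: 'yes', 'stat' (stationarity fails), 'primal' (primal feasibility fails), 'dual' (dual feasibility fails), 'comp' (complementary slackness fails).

Gradient of f: grad f(x) = Q x + c = (-3, -3)
Constraint values g_i(x) = a_i^T x - b_i:
  g_1((-3, 0)) = -3
  g_2((-3, 0)) = 0
Stationarity residual: grad f(x) + sum_i lambda_i a_i = (0, 0)
  -> stationarity OK
Primal feasibility (all g_i <= 0): OK
Dual feasibility (all lambda_i >= 0): FAILS
Complementary slackness (lambda_i * g_i(x) = 0 for all i): OK

Verdict: the first failing condition is dual_feasibility -> dual.

dual


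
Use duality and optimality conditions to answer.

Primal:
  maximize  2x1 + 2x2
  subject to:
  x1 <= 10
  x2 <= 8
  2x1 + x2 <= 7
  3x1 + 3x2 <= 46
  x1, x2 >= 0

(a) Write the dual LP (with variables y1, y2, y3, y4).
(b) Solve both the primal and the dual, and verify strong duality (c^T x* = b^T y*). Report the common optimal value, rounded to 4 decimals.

The standard primal-dual pair for 'max c^T x s.t. A x <= b, x >= 0' is:
  Dual:  min b^T y  s.t.  A^T y >= c,  y >= 0.

So the dual LP is:
  minimize  10y1 + 8y2 + 7y3 + 46y4
  subject to:
    y1 + 2y3 + 3y4 >= 2
    y2 + y3 + 3y4 >= 2
    y1, y2, y3, y4 >= 0

Solving the primal: x* = (0, 7).
  primal value c^T x* = 14.
Solving the dual: y* = (0, 0, 2, 0).
  dual value b^T y* = 14.
Strong duality: c^T x* = b^T y*. Confirmed.

14


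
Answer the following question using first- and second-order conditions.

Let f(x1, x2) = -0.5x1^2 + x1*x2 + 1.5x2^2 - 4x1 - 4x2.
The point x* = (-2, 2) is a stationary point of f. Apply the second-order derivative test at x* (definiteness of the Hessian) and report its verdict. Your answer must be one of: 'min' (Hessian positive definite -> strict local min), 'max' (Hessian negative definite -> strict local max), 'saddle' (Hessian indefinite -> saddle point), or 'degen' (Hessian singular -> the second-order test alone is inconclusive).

Compute the Hessian H = grad^2 f:
  H = [[-1, 1], [1, 3]]
Verify stationarity: grad f(x*) = H x* + g = (0, 0).
Eigenvalues of H: -1.2361, 3.2361.
Eigenvalues have mixed signs, so H is indefinite -> x* is a saddle point.

saddle


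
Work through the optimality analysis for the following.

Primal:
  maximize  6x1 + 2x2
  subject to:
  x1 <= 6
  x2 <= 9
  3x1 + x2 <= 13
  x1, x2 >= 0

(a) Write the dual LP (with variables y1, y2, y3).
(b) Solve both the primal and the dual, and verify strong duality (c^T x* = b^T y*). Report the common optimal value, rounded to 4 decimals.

The standard primal-dual pair for 'max c^T x s.t. A x <= b, x >= 0' is:
  Dual:  min b^T y  s.t.  A^T y >= c,  y >= 0.

So the dual LP is:
  minimize  6y1 + 9y2 + 13y3
  subject to:
    y1 + 3y3 >= 6
    y2 + y3 >= 2
    y1, y2, y3 >= 0

Solving the primal: x* = (4.3333, 0).
  primal value c^T x* = 26.
Solving the dual: y* = (0, 0, 2).
  dual value b^T y* = 26.
Strong duality: c^T x* = b^T y*. Confirmed.

26


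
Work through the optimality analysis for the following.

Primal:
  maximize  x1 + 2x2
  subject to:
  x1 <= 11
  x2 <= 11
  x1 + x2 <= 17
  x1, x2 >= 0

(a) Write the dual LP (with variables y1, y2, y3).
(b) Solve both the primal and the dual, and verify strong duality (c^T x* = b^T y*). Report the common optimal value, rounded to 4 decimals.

The standard primal-dual pair for 'max c^T x s.t. A x <= b, x >= 0' is:
  Dual:  min b^T y  s.t.  A^T y >= c,  y >= 0.

So the dual LP is:
  minimize  11y1 + 11y2 + 17y3
  subject to:
    y1 + y3 >= 1
    y2 + y3 >= 2
    y1, y2, y3 >= 0

Solving the primal: x* = (6, 11).
  primal value c^T x* = 28.
Solving the dual: y* = (0, 1, 1).
  dual value b^T y* = 28.
Strong duality: c^T x* = b^T y*. Confirmed.

28


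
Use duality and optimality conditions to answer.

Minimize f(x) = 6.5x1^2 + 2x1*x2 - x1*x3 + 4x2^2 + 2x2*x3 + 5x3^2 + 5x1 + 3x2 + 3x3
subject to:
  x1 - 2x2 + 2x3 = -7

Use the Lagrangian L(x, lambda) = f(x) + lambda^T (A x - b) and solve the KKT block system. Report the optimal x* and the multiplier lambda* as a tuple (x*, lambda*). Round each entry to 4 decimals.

Form the Lagrangian:
  L(x, lambda) = (1/2) x^T Q x + c^T x + lambda^T (A x - b)
Stationarity (grad_x L = 0): Q x + c + A^T lambda = 0.
Primal feasibility: A x = b.

This gives the KKT block system:
  [ Q   A^T ] [ x     ]   [-c ]
  [ A    0  ] [ lambda ] = [ b ]

Solving the linear system:
  x*      = (-1.0621, 1.395, -1.574)
  lambda* = (4.4438)
  f(x*)   = 12.6294

x* = (-1.0621, 1.395, -1.574), lambda* = (4.4438)


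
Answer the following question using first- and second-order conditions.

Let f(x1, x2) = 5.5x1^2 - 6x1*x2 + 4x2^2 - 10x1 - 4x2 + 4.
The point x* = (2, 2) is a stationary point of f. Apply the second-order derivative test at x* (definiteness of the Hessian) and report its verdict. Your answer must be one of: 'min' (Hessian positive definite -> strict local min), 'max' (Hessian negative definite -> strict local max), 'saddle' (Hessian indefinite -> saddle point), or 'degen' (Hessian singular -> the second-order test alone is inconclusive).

Compute the Hessian H = grad^2 f:
  H = [[11, -6], [-6, 8]]
Verify stationarity: grad f(x*) = H x* + g = (0, 0).
Eigenvalues of H: 3.3153, 15.6847.
Both eigenvalues > 0, so H is positive definite -> x* is a strict local min.

min


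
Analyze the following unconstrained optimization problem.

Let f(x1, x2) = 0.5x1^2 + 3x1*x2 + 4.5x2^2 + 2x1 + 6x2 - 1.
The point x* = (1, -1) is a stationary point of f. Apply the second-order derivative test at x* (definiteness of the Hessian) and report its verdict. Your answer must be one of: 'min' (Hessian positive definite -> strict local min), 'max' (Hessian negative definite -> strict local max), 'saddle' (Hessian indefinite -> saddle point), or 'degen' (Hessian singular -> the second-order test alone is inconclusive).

Compute the Hessian H = grad^2 f:
  H = [[1, 3], [3, 9]]
Verify stationarity: grad f(x*) = H x* + g = (0, 0).
Eigenvalues of H: 0, 10.
H has a zero eigenvalue (singular; positive semidefinite but not definite), so H is neither positive definite, negative definite, nor indefinite. The second-order test alone is inconclusive -> degen.
(Indeed, f is constant along the null direction of H through x*, so x* is not a strict local extremum.)

degen


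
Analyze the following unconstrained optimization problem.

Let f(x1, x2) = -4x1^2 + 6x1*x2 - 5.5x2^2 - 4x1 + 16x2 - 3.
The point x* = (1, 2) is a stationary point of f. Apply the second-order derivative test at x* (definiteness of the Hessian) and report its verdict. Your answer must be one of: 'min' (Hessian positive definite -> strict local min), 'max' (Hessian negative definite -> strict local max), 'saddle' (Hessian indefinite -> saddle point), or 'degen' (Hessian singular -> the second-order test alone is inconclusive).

Compute the Hessian H = grad^2 f:
  H = [[-8, 6], [6, -11]]
Verify stationarity: grad f(x*) = H x* + g = (0, 0).
Eigenvalues of H: -15.6847, -3.3153.
Both eigenvalues < 0, so H is negative definite -> x* is a strict local max.

max


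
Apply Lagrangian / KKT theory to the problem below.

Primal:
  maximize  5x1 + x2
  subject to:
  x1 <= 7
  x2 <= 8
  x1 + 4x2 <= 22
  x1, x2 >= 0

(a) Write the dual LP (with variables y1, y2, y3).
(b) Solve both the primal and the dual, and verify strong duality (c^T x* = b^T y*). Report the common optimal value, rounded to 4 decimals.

The standard primal-dual pair for 'max c^T x s.t. A x <= b, x >= 0' is:
  Dual:  min b^T y  s.t.  A^T y >= c,  y >= 0.

So the dual LP is:
  minimize  7y1 + 8y2 + 22y3
  subject to:
    y1 + y3 >= 5
    y2 + 4y3 >= 1
    y1, y2, y3 >= 0

Solving the primal: x* = (7, 3.75).
  primal value c^T x* = 38.75.
Solving the dual: y* = (4.75, 0, 0.25).
  dual value b^T y* = 38.75.
Strong duality: c^T x* = b^T y*. Confirmed.

38.75


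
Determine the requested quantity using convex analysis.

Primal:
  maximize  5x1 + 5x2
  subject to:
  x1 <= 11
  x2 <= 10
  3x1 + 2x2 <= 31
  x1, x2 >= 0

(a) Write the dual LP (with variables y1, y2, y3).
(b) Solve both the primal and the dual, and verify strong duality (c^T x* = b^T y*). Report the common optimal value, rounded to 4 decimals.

The standard primal-dual pair for 'max c^T x s.t. A x <= b, x >= 0' is:
  Dual:  min b^T y  s.t.  A^T y >= c,  y >= 0.

So the dual LP is:
  minimize  11y1 + 10y2 + 31y3
  subject to:
    y1 + 3y3 >= 5
    y2 + 2y3 >= 5
    y1, y2, y3 >= 0

Solving the primal: x* = (3.6667, 10).
  primal value c^T x* = 68.3333.
Solving the dual: y* = (0, 1.6667, 1.6667).
  dual value b^T y* = 68.3333.
Strong duality: c^T x* = b^T y*. Confirmed.

68.3333
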